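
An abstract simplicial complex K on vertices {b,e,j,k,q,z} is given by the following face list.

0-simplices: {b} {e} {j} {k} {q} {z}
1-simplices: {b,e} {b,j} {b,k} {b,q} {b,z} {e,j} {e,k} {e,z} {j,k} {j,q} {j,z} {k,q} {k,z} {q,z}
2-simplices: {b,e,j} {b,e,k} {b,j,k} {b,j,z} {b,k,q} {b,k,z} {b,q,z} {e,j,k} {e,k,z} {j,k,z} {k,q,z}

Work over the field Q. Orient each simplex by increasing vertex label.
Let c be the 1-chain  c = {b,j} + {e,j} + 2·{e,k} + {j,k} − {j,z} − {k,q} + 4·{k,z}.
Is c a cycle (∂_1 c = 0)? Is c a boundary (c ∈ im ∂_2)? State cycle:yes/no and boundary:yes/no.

cycle:no boundary:no

n_0=6 n_1=14 n_2=11  [Q]
∂1: piv[be,bj,bk,bq,bz] rk=5  ker:ej,ek,ez,jk,jq,jz,kq,kz,qz
∂2: piv[bej,bek,bjk,bjz,bkq,bkz,bqz,ekz] rk=8  ker:ejk,jkz,kqz
∂1c = −{b} − 3·{e} + 2·{j} − {q} + 3·{z}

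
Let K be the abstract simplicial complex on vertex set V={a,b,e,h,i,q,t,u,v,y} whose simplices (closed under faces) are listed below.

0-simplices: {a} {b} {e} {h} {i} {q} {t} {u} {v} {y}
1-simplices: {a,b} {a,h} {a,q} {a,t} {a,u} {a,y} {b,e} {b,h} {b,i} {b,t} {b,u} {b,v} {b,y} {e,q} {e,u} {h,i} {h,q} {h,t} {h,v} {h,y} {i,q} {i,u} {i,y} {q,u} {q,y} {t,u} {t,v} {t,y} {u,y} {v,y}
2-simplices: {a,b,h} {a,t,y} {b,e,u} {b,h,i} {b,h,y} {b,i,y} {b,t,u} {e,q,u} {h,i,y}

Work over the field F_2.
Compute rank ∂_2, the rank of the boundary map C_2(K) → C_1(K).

n_0=10 n_1=30 n_2=9  [Z2]
∂1: piv[ab,ah,aq,at,au,ay,be,bi,bv] rk=9  ker:bh,bt,bu,by,eq,eu,hi,hq,ht,hv,hy,iq,iu,iy,qu,qy,tu,tv,ty,uy,vy
∂2: piv[abh,aty,beu,bhi,bhy,biy,btu,equ] rk=8  ker:hiy
rk∂_2=8

rank∂_2=8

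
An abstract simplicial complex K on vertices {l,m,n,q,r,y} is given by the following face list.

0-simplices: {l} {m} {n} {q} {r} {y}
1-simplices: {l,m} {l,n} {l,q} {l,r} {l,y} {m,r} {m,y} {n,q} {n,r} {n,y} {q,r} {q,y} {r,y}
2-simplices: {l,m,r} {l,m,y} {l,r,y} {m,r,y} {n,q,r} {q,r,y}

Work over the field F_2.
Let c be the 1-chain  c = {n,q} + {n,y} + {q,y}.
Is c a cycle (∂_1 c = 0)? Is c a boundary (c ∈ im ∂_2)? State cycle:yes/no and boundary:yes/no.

cycle:yes boundary:no

n_0=6 n_1=13 n_2=6  [Z2]
∂1: piv[lm,ln,lq,lr,ly] rk=5  ker:mr,my,nq,nr,ny,qr,qy,ry
∂2: piv[lmr,lmy,lry,nqr,qry] rk=5  ker:mry
∂1c = 0
c vs im∂2: residual ≠ 0 ⇒ not boundary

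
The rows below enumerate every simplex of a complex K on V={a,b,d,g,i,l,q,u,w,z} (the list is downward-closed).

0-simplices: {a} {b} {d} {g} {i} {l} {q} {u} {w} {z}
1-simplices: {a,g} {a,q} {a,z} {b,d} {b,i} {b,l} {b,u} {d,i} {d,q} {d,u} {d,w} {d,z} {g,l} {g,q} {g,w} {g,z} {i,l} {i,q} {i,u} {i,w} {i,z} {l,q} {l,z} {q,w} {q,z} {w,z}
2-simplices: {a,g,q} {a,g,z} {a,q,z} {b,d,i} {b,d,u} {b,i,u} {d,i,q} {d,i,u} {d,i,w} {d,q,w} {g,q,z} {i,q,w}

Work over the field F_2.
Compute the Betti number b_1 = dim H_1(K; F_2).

b_1=8

n_0=10 n_1=26 n_2=12  [Z2]
∂1: piv[ag,aq,az,bd,bi,bl,bu,dq,dw] rk=9  ker:di,du,dz,gl,gq,gw,gz,il,iq,iu,iw,iz,lq,lz,qw,qz,wz
∂2: piv[agq,agz,aqz,bdi,bdu,biu,diq,diw,dqw] rk=9  ker:diu,gqz,iqw
b_1=(26−9)−9=8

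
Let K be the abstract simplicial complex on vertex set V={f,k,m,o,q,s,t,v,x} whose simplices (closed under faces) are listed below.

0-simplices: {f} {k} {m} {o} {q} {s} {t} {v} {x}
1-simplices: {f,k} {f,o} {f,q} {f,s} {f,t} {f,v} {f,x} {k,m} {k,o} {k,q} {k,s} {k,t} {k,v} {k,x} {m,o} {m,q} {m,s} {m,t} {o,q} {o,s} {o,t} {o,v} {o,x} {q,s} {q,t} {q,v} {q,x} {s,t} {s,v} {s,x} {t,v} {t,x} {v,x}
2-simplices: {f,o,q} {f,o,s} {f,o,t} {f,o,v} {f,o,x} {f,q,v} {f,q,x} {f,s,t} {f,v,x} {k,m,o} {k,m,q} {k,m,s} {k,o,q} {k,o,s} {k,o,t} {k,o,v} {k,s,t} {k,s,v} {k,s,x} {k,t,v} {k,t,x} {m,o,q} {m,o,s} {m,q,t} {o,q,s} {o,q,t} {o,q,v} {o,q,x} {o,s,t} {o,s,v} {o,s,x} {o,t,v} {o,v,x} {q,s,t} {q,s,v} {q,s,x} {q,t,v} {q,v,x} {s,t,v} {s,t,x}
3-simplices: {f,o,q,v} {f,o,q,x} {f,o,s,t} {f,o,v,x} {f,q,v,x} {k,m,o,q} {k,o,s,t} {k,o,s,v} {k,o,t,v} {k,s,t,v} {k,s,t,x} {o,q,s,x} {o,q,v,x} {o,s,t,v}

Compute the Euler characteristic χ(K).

χ(K)=2

n_0=9 n_1=33 n_2=40 n_3=14
χ=+9−33+40−14=2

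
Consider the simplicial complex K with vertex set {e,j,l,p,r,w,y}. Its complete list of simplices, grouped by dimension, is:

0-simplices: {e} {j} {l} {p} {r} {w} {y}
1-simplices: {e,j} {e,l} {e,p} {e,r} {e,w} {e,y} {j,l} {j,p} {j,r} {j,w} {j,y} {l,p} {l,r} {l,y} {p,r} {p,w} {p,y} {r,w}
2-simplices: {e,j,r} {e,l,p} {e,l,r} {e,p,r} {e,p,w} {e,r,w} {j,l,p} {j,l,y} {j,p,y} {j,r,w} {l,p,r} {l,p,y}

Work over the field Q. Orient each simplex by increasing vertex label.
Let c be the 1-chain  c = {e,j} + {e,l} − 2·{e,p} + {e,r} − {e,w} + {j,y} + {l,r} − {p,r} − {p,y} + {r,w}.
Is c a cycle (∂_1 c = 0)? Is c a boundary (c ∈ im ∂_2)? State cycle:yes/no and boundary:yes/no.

cycle:yes boundary:no

n_0=7 n_1=18 n_2=12  [Q]
∂1: piv[ej,el,ep,er,ew,ey] rk=6  ker:jl,jp,jr,jw,jy,lp,lr,ly,pr,pw,py,rw
∂2: piv[ejr,elp,elr,epr,epw,erw,jlp,jly,jpy,jrw] rk=10  ker:lpr,lpy
∂1c = 0
c vs im∂2: residual ≠ 0 ⇒ not boundary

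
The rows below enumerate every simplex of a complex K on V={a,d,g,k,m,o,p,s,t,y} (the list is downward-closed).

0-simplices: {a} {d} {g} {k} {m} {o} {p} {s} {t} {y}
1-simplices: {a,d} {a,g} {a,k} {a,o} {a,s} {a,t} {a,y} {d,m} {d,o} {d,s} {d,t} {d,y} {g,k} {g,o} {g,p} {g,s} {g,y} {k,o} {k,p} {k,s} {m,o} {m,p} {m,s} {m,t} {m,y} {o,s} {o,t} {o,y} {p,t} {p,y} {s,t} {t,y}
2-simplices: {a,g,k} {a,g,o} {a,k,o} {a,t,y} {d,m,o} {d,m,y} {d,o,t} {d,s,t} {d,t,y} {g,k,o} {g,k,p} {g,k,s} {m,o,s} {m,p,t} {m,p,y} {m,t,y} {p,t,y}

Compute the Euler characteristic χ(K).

χ(K)=-5

n_0=10 n_1=32 n_2=17
χ=+10−32+17=-5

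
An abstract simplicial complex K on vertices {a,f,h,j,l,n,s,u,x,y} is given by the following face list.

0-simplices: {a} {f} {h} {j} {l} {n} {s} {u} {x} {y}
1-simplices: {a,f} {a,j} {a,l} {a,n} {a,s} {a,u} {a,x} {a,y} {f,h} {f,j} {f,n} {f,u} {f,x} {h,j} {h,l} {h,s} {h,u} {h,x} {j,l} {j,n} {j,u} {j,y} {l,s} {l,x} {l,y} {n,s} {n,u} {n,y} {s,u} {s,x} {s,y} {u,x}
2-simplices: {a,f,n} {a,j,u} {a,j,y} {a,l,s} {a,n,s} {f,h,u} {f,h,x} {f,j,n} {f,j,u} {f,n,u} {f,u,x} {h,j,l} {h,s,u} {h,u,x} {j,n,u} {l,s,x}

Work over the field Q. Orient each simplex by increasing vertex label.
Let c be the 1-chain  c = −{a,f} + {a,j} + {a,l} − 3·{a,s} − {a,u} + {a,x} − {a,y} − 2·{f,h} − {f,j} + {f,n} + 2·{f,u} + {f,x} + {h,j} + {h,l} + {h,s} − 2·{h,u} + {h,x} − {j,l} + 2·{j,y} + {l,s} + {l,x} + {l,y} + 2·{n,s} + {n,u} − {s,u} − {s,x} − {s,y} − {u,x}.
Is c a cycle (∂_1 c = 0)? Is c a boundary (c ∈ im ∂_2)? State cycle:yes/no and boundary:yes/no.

cycle:no boundary:no

n_0=10 n_1=32 n_2=16  [Q]
∂1: piv[af,aj,al,an,as,au,ax,ay,fh] rk=9  ker:fj,fn,fu,fx,hj,hl,hs,hu,hx,jl,jn,ju,jy,ls,lx,ly,ns,nu,ny,su,sx,sy,ux
∂2: piv[afn,aju,ajy,als,ans,fhu,fhx,fjn,fju,fnu,fux,hjl,hsu,lsx] rk=14  ker:hux,jnu
∂1c = 3·{a} − 2·{f} − 4·{h} − 2·{l} − 2·{n} + 4·{s} + 2·{x} + {y}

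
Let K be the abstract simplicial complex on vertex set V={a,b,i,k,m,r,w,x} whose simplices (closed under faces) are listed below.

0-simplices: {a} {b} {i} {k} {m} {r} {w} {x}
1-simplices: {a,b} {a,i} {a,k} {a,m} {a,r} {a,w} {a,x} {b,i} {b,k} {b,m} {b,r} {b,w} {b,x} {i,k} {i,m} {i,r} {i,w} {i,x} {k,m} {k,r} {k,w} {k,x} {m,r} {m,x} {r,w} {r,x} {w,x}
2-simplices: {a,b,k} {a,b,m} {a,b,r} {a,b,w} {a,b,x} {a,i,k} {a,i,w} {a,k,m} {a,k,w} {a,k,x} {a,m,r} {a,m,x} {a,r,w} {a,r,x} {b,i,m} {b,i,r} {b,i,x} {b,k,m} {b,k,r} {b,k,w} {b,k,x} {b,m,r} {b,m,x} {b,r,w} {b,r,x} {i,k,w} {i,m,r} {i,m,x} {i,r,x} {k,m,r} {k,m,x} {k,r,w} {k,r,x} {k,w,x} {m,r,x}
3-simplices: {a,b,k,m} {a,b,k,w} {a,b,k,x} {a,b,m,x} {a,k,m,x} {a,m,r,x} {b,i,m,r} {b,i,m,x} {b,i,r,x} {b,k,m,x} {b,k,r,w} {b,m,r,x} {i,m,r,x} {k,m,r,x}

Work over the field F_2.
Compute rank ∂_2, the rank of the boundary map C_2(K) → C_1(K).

n_0=8 n_1=27 n_2=35 n_3=14  [Z2]
∂1: piv[ab,ai,ak,am,ar,aw,ax] rk=7  ker:bi,bk,bm,br,bw,bx,ik,im,ir,iw,ix,km,kr,kw,kx,mr,mx,rw,rx,wx
∂2: piv[abk,abm,abr,abw,abx,aik,aiw,akm,akw,akx,amr,amx,arw,arx,bim,bir,bix,bkr,kwx] rk=19  ker:bkm,bkw,bkx,bmr,bmx,brw,brx,ikw,imr,imx,irx,kmr,kmx,krw,krx,mrx
∂3: piv[abkm,abkw,abkx,abmx,akmx,amrx,bimr,bimx,birx,bkrw,bmrx,kmrx] rk=12  ker:bkmx,imrx
rk∂_2=19

rank∂_2=19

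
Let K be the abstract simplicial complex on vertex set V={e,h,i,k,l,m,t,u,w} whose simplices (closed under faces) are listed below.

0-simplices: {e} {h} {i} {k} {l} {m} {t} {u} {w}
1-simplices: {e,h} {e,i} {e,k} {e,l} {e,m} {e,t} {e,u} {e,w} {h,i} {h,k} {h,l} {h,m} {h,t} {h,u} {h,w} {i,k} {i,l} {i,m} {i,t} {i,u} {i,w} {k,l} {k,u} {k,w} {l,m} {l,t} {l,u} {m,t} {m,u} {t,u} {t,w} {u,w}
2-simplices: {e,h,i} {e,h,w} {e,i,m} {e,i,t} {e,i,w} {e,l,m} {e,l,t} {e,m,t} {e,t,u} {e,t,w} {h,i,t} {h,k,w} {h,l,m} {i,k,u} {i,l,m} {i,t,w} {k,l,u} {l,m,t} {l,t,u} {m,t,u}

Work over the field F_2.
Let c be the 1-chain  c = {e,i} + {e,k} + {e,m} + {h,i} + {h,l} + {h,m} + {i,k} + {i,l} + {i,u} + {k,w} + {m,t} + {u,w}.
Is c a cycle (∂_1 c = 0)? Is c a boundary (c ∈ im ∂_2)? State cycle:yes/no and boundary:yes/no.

cycle:no boundary:no

n_0=9 n_1=32 n_2=20  [Z2]
∂1: piv[eh,ei,ek,el,em,et,eu,ew] rk=8  ker:hi,hk,hl,hm,ht,hu,hw,ik,il,im,it,iu,iw,kl,ku,kw,lm,lt,lu,mt,mu,tu,tw,uw
∂2: piv[ehi,ehw,eim,eit,eiw,elm,elt,emt,etu,etw,hit,hkw,hlm,iku,ilm,klu,ltu,mtu] rk=18  ker:itw,lmt
∂1c = {e} + {h} + {i} + {k} + {m} + {t}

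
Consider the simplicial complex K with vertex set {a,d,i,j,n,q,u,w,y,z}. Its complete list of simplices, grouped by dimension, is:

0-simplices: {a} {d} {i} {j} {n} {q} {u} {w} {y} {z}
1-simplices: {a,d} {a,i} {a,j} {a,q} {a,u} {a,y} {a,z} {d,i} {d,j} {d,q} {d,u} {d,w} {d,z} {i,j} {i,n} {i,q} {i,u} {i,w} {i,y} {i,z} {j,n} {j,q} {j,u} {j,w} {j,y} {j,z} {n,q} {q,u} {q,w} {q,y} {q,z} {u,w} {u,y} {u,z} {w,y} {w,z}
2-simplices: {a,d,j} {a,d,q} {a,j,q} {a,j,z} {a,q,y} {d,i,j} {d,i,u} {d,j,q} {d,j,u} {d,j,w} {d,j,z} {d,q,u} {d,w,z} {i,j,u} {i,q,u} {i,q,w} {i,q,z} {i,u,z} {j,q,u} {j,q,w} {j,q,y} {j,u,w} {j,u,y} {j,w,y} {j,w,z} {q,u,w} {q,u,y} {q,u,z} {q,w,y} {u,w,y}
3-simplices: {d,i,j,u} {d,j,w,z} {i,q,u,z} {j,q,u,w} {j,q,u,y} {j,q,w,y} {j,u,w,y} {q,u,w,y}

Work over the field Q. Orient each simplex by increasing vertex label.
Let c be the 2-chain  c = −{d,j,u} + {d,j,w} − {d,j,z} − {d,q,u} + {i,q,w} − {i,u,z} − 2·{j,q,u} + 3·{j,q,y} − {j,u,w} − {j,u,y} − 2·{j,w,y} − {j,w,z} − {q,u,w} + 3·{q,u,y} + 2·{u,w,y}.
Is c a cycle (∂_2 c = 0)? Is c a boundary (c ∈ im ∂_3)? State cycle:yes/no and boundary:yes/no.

cycle:no boundary:no

n_0=10 n_1=36 n_2=30 n_3=8  [Q]
∂1: piv[ad,ai,aj,aq,au,ay,az,dw,in] rk=9  ker:di,dj,dq,du,dz,ij,iq,iu,iw,iy,iz,jn,jq,ju,jw,jy,jz,nq,qu,qw,qy,qz,uw,uy,uz,wy,wz
∂2: piv[adj,adq,ajq,ajz,aqy,dij,diu,dju,djw,djz,dqu,dwz,iqu,iqw,iqz,iuz,jqw,jqy,juw,juy,jwy] rk=21  ker:djq,iju,jqu,jwz,quw,quy,quz,qwy,uwy
∂3: piv[diju,djwz,iquz,jquw,jquy,jqwy,juwy] rk=7  ker:quwy
∂2c = −{d,j} − {d,q} + 2·{d,u} − {d,w} + {d,z} + {i,q} − {i,u} − {i,w} + {i,z} + {j,q} − {j,u} − {j,w} − {q,u} + 2·{q,w} − {u,z} − {w,z}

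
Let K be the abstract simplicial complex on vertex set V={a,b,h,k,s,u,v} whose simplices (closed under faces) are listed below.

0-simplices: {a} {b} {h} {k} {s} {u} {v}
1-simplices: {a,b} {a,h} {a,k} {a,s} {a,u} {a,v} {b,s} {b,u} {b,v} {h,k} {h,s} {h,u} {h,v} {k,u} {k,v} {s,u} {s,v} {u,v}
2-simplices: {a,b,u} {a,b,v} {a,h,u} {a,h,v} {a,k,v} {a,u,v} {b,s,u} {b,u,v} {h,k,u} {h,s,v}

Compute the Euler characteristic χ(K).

χ(K)=-1

n_0=7 n_1=18 n_2=10
χ=+7−18+10=-1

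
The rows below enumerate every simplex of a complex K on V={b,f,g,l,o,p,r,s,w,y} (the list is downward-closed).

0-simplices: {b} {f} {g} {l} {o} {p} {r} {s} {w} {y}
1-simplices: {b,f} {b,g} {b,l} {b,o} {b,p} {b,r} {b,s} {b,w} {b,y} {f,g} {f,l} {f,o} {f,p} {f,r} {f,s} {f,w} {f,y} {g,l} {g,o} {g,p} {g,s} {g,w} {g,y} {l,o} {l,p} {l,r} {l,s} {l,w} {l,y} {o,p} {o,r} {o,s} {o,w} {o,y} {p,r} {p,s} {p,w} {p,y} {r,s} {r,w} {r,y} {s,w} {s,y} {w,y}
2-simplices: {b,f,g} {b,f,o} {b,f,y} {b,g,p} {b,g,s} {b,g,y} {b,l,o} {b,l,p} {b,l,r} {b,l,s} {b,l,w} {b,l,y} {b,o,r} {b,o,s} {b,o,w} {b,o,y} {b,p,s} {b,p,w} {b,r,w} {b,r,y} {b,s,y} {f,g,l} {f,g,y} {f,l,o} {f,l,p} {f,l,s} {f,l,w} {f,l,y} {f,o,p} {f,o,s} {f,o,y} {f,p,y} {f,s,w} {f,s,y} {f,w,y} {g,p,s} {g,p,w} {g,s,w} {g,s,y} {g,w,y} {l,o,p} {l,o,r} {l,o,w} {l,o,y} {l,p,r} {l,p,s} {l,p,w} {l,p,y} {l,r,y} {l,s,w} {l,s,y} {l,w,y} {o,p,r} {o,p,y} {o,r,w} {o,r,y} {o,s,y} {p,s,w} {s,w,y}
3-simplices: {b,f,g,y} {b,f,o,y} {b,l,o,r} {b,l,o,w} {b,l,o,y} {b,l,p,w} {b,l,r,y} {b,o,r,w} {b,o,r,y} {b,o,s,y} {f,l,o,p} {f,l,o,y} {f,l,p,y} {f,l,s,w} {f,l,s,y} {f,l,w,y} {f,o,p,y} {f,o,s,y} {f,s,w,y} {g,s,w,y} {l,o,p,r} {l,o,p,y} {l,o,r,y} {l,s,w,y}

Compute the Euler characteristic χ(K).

n_0=10 n_1=44 n_2=59 n_3=24
χ=+10−44+59−24=1

χ(K)=1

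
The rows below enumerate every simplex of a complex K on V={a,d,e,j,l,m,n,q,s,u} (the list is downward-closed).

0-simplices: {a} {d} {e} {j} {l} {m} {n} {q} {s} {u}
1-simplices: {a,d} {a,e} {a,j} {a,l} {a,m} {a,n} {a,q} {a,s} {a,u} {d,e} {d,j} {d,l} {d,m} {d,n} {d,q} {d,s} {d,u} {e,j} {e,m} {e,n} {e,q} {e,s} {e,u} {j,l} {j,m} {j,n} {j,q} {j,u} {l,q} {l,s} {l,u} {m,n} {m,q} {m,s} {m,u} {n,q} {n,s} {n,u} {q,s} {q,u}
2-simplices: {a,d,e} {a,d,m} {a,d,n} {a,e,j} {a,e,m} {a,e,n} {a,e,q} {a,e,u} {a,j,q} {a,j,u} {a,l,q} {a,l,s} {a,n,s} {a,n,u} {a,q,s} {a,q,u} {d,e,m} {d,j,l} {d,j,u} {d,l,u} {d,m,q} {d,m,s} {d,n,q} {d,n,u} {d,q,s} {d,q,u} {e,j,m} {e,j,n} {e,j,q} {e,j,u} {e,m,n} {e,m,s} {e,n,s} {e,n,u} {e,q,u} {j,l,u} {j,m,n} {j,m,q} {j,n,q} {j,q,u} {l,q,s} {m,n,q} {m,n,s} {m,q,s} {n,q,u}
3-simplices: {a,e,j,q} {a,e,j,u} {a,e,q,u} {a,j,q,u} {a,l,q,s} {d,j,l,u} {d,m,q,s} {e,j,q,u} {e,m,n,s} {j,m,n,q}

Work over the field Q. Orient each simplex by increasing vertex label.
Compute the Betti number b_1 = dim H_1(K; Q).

b_1=2

n_0=10 n_1=40 n_2=45 n_3=10  [Q]
∂1: piv[ad,ae,aj,al,am,an,aq,as,au] rk=9  ker:de,dj,dl,dm,dn,dq,ds,du,ej,em,en,eq,es,eu,jl,jm,jn,jq,ju,lq,ls,lu,mn,mq,ms,mu,nq,ns,nu,qs,qu
∂2: piv[ade,adm,adn,aej,aem,aen,aeq,aeu,ajq,aju,alq,als,ans,anu,aqs,aqu,djl,dju,dlu,dmq,dms,dnq,dnu,dqs,dqu,ejm,ejn,emn,ems] rk=29  ker:dem,ejq,eju,ens,enu,equ,jlu,jmn,jmq,jnq,jqu,lqs,mnq,mns,mqs,nqu
∂3: piv[aejq,aeju,aequ,ajqu,alqs,djlu,dmqs,emns,jmnq] rk=9  ker:ejqu
b_1=(40−9)−29=2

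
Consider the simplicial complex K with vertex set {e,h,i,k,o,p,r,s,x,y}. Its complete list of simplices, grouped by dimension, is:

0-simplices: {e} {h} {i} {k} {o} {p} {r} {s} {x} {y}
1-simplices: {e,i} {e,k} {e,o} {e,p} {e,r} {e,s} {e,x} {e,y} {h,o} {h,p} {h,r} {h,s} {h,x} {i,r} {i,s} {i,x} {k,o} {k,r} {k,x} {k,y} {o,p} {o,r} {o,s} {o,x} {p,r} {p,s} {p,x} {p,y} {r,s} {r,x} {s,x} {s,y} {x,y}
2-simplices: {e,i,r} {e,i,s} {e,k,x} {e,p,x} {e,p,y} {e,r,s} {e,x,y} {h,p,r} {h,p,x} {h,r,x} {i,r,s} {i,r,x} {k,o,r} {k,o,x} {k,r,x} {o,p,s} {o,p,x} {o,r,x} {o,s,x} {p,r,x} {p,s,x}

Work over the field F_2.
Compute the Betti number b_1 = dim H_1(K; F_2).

n_0=10 n_1=33 n_2=21  [Z2]
∂1: piv[ei,ek,eo,ep,er,es,ex,ey,ho] rk=9  ker:hp,hr,hs,hx,ir,is,ix,ko,kr,kx,ky,op,or,os,ox,pr,ps,px,py,rs,rx,sx,sy,xy
∂2: piv[eir,eis,ekx,epx,epy,ers,exy,hpr,hpx,hrx,irx,kor,kox,krx,ops,opx,osx] rk=17  ker:irs,orx,prx,psx
b_1=(33−9)−17=7

b_1=7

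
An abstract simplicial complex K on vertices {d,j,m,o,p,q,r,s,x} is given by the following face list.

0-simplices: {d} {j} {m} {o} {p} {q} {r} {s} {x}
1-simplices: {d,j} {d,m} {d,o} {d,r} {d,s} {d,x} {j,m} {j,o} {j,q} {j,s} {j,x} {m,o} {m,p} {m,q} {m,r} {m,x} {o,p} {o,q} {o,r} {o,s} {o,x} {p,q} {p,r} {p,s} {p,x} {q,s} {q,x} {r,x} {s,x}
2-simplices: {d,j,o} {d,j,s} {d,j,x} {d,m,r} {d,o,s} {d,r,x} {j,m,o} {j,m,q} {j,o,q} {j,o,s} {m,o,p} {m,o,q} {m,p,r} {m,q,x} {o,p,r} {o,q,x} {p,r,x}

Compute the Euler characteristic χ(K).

χ(K)=-3

n_0=9 n_1=29 n_2=17
χ=+9−29+17=-3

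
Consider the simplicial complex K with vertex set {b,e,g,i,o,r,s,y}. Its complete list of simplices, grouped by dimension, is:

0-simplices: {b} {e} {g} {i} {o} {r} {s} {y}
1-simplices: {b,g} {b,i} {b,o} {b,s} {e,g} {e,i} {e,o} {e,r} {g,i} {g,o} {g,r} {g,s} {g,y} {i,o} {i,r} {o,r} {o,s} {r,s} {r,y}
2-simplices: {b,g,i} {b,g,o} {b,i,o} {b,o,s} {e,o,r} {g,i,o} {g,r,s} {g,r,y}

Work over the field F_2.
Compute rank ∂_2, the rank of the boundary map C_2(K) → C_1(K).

n_0=8 n_1=19 n_2=8  [Z2]
∂1: piv[bg,bi,bo,bs,eg,er,gy] rk=7  ker:ei,eo,gi,go,gr,gs,io,ir,or,os,rs,ry
∂2: piv[bgi,bgo,bio,bos,eor,grs,gry] rk=7  ker:gio
rk∂_2=7

rank∂_2=7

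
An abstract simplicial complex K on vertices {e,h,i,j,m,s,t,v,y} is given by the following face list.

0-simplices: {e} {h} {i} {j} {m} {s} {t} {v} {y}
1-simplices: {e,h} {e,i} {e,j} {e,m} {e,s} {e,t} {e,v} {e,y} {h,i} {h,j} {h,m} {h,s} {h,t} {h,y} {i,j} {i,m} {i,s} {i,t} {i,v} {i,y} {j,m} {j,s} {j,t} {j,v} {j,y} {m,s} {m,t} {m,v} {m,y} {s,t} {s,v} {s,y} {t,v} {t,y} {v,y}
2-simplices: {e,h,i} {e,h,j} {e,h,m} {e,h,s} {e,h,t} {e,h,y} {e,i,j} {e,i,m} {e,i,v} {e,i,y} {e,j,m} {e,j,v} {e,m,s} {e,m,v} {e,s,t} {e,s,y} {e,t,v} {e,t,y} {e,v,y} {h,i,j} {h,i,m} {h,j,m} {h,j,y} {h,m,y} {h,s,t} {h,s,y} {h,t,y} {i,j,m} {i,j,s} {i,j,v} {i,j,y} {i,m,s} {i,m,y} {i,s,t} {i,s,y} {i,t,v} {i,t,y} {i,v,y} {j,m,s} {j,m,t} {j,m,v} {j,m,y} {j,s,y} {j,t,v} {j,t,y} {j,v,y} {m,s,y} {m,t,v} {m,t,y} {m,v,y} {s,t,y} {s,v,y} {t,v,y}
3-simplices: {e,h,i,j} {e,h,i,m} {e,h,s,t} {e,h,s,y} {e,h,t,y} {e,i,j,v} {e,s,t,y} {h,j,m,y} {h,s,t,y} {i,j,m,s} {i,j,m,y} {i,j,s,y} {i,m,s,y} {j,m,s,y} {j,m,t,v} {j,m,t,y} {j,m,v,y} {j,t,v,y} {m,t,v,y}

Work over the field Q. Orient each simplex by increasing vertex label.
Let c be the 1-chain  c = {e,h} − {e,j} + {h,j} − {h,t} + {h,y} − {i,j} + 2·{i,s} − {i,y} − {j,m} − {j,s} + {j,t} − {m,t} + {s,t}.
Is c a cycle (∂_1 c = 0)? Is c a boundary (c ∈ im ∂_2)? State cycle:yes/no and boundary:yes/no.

cycle:yes boundary:yes

n_0=9 n_1=35 n_2=53 n_3=19  [Q]
∂1: piv[eh,ei,ej,em,es,et,ev,ey] rk=8  ker:hi,hj,hm,hs,ht,hy,ij,im,is,it,iv,iy,jm,js,jt,jv,jy,ms,mt,mv,my,st,sv,sy,tv,ty,vy
∂2: piv[ehi,ehj,ehm,ehs,eht,ehy,eij,eim,eiv,eiy,ejm,ejv,ems,emv,est,esy,etv,ety,evy,hjy,hmy,ijs,ims,ist,jmt,jtv,svy] rk=27  ker:hij,him,hjm,hst,hsy,hty,ijm,ijv,ijy,imy,isy,itv,ity,ivy,jms,jmv,jmy,jsy,jty,jvy,msy,mtv,mty,mvy,sty,tvy
∂3: piv[ehij,ehim,ehst,ehsy,ehty,eijv,esty,hjmy,ijms,ijmy,ijsy,imsy,jmtv,jmty,jmvy,jtvy] rk=16  ker:hsty,jmsy,mtvy
∂1c = 0
c vs im∂2: reduces to 0 ⇒ boundary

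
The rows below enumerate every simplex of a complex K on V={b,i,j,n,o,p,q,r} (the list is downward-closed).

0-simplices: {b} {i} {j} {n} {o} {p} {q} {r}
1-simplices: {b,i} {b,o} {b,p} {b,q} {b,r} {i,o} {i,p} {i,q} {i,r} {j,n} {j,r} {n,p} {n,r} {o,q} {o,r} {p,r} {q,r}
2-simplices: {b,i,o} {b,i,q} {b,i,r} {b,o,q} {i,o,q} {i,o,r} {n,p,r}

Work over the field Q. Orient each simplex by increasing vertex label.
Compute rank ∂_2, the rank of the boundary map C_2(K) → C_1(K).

n_0=8 n_1=17 n_2=7  [Q]
∂1: piv[bi,bo,bp,bq,br,jn,jr] rk=7  ker:io,ip,iq,ir,np,nr,oq,or,pr,qr
∂2: piv[bio,biq,bir,boq,ior,npr] rk=6  ker:ioq
rk∂_2=6

rank∂_2=6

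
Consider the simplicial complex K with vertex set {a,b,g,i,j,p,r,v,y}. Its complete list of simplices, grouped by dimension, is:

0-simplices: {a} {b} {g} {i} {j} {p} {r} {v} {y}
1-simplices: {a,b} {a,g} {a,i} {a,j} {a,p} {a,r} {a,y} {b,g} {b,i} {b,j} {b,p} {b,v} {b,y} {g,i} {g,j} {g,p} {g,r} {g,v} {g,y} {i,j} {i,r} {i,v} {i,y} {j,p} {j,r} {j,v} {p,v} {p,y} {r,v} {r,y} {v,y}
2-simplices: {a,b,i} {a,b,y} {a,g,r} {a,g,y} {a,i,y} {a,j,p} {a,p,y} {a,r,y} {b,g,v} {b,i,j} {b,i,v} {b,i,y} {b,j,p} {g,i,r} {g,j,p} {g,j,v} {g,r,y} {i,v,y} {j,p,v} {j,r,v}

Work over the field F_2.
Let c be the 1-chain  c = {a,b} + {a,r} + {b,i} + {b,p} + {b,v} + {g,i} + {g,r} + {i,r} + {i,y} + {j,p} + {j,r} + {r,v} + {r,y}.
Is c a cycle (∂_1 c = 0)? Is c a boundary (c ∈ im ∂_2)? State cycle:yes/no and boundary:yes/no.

n_0=9 n_1=31 n_2=20  [Z2]
∂1: piv[ab,ag,ai,aj,ap,ar,ay,bv] rk=8  ker:bg,bi,bj,bp,by,gi,gj,gp,gr,gv,gy,ij,ir,iv,iy,jp,jr,jv,pv,py,rv,ry,vy
∂2: piv[abi,aby,agr,agy,aiy,ajp,apy,ary,bgv,bij,biv,bjp,gir,gjp,gjv,ivy,jpv,jrv] rk=18  ker:biy,gry
∂1c = 0
c vs im∂2: residual ≠ 0 ⇒ not boundary

cycle:yes boundary:no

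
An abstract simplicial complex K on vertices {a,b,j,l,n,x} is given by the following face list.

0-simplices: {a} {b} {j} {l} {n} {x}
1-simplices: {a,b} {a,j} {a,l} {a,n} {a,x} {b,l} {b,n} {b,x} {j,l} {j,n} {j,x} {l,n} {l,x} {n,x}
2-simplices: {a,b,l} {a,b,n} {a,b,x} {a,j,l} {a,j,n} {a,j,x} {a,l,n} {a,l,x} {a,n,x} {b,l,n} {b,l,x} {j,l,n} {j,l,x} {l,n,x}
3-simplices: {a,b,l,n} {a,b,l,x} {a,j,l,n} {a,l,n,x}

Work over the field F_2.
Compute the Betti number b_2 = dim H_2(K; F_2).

n_0=6 n_1=14 n_2=14 n_3=4  [Z2]
∂1: piv[ab,aj,al,an,ax] rk=5  ker:bl,bn,bx,jl,jn,jx,ln,lx,nx
∂2: piv[abl,abn,abx,ajl,ajn,ajx,aln,alx,anx] rk=9  ker:bln,blx,jln,jlx,lnx
∂3: piv[abln,ablx,ajln,alnx] rk=4
b_2=(14−9)−4=1

b_2=1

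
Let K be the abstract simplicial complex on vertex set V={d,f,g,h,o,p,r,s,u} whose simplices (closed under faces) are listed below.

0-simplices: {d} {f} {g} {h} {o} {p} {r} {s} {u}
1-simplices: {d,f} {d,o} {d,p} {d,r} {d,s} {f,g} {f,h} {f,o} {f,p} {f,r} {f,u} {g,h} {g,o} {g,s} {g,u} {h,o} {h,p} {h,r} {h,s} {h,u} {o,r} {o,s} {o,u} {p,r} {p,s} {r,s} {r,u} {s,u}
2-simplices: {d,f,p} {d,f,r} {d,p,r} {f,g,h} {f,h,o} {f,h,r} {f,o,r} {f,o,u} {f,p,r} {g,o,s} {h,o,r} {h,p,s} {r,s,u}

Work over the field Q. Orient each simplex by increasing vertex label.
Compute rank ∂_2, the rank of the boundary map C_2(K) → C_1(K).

rank∂_2=11

n_0=9 n_1=28 n_2=13  [Q]
∂1: piv[df,do,dp,dr,ds,fg,fh,fu] rk=8  ker:fo,fp,fr,gh,go,gs,gu,ho,hp,hr,hs,hu,or,os,ou,pr,ps,rs,ru,su
∂2: piv[dfp,dfr,dpr,fgh,fho,fhr,for,fou,gos,hps,rsu] rk=11  ker:fpr,hor
rk∂_2=11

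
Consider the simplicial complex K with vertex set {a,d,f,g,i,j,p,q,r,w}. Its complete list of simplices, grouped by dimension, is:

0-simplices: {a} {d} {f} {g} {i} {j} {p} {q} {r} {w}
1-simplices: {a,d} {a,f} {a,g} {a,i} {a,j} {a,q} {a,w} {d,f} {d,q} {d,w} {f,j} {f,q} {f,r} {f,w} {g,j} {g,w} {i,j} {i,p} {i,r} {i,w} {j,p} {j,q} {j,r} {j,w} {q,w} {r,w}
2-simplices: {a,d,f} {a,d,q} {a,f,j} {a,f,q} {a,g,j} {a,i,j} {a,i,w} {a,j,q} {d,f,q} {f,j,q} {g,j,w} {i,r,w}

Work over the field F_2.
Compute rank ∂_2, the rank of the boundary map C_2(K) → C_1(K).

n_0=10 n_1=26 n_2=12  [Z2]
∂1: piv[ad,af,ag,ai,aj,aq,aw,fr,ip] rk=9  ker:df,dq,dw,fj,fq,fw,gj,gw,ij,ir,iw,jp,jq,jr,jw,qw,rw
∂2: piv[adf,adq,afj,afq,agj,aij,aiw,ajq,gjw,irw] rk=10  ker:dfq,fjq
rk∂_2=10

rank∂_2=10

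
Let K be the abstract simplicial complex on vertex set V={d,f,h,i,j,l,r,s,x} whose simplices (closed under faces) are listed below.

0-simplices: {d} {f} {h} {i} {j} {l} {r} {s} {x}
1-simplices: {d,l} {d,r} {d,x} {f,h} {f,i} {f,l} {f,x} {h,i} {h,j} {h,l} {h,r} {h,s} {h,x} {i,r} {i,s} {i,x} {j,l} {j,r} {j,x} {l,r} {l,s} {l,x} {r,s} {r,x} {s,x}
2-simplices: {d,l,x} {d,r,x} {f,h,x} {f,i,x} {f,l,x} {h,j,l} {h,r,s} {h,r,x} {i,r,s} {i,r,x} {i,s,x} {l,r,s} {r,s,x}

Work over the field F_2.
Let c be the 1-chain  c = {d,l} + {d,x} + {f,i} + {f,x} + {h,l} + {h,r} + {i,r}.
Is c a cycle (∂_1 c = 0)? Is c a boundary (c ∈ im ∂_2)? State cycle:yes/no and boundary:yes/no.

cycle:yes boundary:no

n_0=9 n_1=25 n_2=13  [Z2]
∂1: piv[dl,dr,dx,fh,fi,fl,hj,hs] rk=8  ker:fx,hi,hl,hr,hx,ir,is,ix,jl,jr,jx,lr,ls,lx,rs,rx,sx
∂2: piv[dlx,drx,fhx,fix,flx,hjl,hrs,hrx,irs,irx,isx,lrs] rk=12  ker:rsx
∂1c = 0
c vs im∂2: residual ≠ 0 ⇒ not boundary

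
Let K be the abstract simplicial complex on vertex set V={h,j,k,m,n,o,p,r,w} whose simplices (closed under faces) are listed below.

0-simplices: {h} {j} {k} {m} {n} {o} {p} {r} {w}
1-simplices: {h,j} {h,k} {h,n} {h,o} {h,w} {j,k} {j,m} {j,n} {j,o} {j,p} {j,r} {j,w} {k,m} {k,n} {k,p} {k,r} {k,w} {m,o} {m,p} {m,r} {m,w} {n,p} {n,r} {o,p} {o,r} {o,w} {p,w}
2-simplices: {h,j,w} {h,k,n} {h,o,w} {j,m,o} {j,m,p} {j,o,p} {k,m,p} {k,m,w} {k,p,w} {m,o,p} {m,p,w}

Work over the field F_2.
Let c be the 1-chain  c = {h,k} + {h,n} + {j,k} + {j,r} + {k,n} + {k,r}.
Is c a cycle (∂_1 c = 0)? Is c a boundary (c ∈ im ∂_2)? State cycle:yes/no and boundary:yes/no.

cycle:yes boundary:no

n_0=9 n_1=27 n_2=11  [Z2]
∂1: piv[hj,hk,hn,ho,hw,jm,jp,jr] rk=8  ker:jk,jn,jo,jw,km,kn,kp,kr,kw,mo,mp,mr,mw,np,nr,op,or,ow,pw
∂2: piv[hjw,hkn,how,jmo,jmp,jop,kmp,kmw,kpw] rk=9  ker:mop,mpw
∂1c = 0
c vs im∂2: residual ≠ 0 ⇒ not boundary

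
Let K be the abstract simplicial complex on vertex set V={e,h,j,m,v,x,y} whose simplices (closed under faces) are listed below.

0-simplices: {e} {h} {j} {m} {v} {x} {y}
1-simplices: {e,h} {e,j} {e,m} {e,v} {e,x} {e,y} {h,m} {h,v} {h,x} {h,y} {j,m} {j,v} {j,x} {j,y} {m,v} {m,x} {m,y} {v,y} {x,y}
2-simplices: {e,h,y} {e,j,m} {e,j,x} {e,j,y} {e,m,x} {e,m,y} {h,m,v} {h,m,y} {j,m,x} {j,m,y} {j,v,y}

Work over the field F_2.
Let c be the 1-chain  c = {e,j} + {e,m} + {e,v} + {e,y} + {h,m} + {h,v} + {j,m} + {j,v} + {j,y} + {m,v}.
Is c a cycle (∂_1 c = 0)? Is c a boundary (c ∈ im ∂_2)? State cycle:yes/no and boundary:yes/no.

cycle:yes boundary:no

n_0=7 n_1=19 n_2=11  [Z2]
∂1: piv[eh,ej,em,ev,ex,ey] rk=6  ker:hm,hv,hx,hy,jm,jv,jx,jy,mv,mx,my,vy,xy
∂2: piv[ehy,ejm,ejx,ejy,emx,emy,hmv,hmy,jvy] rk=9  ker:jmx,jmy
∂1c = 0
c vs im∂2: residual ≠ 0 ⇒ not boundary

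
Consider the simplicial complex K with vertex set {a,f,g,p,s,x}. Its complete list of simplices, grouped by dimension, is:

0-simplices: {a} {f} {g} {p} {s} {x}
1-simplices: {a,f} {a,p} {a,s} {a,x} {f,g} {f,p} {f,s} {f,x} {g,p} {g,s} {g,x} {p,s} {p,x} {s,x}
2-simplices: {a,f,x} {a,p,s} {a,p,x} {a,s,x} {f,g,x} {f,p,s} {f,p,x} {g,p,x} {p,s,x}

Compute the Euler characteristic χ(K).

n_0=6 n_1=14 n_2=9
χ=+6−14+9=1

χ(K)=1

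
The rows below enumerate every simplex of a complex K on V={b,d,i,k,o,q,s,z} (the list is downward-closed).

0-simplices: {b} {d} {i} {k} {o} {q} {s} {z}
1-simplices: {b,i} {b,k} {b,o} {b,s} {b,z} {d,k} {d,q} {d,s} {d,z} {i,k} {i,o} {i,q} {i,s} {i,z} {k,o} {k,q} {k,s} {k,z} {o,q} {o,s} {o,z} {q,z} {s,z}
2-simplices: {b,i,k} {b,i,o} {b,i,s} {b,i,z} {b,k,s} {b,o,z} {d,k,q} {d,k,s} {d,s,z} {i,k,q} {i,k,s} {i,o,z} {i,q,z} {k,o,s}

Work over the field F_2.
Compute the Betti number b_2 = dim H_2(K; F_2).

n_0=8 n_1=23 n_2=14  [Z2]
∂1: piv[bi,bk,bo,bs,bz,dk,dq] rk=7  ker:ds,dz,ik,io,iq,is,iz,ko,kq,ks,kz,oq,os,oz,qz,sz
∂2: piv[bik,bio,bis,biz,bks,boz,dkq,dks,dsz,ikq,iqz,kos] rk=12  ker:iks,ioz
b_2=(14−12)−0=2

b_2=2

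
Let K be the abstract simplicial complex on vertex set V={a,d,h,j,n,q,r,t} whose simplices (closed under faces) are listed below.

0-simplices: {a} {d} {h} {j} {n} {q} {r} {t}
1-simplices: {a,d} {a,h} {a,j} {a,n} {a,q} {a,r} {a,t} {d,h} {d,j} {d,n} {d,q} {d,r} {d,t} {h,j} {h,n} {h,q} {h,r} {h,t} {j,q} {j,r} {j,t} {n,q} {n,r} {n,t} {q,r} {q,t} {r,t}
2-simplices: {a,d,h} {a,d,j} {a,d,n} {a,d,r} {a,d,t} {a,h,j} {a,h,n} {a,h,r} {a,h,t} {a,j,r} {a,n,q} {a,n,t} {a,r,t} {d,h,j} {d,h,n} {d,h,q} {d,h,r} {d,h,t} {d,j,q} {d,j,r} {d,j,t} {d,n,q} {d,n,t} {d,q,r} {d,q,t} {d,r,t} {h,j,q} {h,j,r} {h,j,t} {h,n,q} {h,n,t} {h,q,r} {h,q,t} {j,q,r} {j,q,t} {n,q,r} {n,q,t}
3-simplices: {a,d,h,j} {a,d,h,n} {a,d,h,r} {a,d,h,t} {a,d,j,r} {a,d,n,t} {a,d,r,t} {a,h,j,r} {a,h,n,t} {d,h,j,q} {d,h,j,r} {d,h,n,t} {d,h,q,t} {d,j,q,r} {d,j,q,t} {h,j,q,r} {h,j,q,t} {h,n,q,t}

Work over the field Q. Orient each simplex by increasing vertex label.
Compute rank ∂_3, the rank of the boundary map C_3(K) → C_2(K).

rank∂_3=16

n_0=8 n_1=27 n_2=37 n_3=18  [Q]
∂1: piv[ad,ah,aj,an,aq,ar,at] rk=7  ker:dh,dj,dn,dq,dr,dt,hj,hn,hq,hr,ht,jq,jr,jt,nq,nr,nt,qr,qt,rt
∂2: piv[adh,adj,adn,adr,adt,ahj,ahn,ahr,aht,ajr,anq,ant,art,dhq,djq,djt,dnq,dqr,dqt,nqr] rk=20  ker:dhj,dhn,dhr,dht,djr,dnt,drt,hjq,hjr,hjt,hnq,hnt,hqr,hqt,jqr,jqt,nqt
∂3: piv[adhj,adhn,adhr,adht,adjr,adnt,adrt,ahjr,ahnt,dhjq,dhqt,djqr,djqt,hjqr,hjqt,hnqt] rk=16  ker:dhjr,dhnt
rk∂_3=16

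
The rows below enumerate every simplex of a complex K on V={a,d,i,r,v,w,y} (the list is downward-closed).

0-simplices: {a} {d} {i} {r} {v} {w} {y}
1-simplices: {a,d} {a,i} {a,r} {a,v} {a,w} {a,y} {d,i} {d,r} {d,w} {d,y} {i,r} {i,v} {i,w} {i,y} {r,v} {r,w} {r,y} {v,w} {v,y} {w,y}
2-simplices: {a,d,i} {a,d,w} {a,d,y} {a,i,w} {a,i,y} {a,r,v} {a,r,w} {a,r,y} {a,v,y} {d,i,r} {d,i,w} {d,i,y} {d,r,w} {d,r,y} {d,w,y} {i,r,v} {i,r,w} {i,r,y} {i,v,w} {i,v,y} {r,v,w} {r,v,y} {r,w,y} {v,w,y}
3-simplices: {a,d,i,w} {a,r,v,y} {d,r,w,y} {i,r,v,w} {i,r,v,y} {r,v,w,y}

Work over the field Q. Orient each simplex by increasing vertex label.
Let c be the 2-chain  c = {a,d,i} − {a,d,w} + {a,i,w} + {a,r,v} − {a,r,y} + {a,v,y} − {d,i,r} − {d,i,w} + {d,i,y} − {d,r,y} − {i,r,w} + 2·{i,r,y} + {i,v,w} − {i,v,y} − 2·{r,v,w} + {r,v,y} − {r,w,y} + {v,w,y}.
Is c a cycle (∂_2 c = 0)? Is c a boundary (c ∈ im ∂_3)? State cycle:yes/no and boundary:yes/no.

n_0=7 n_1=20 n_2=24 n_3=6  [Q]
∂1: piv[ad,ai,ar,av,aw,ay] rk=6  ker:di,dr,dw,dy,ir,iv,iw,iy,rv,rw,ry,vw,vy,wy
∂2: piv[adi,adw,ady,aiw,aiy,arv,arw,ary,avy,dir,drw,dwy,irv,ivw] rk=14  ker:diw,diy,dry,irw,iry,ivy,rvw,rvy,rwy,vwy
∂3: piv[adiw,arvy,drwy,irvw,irvy,rvwy] rk=6
∂2c = 0
c vs im∂3: residual ≠ 0 ⇒ not boundary

cycle:yes boundary:no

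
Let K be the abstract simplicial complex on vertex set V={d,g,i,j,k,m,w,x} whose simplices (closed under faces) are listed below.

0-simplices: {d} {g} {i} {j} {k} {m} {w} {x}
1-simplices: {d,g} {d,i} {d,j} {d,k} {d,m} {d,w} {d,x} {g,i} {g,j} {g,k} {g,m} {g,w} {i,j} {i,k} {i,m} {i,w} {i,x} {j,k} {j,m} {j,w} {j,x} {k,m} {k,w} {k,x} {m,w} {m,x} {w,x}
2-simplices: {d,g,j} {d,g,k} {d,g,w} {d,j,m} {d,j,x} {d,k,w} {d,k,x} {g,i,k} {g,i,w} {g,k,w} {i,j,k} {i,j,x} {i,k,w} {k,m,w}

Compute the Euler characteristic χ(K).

n_0=8 n_1=27 n_2=14
χ=+8−27+14=-5

χ(K)=-5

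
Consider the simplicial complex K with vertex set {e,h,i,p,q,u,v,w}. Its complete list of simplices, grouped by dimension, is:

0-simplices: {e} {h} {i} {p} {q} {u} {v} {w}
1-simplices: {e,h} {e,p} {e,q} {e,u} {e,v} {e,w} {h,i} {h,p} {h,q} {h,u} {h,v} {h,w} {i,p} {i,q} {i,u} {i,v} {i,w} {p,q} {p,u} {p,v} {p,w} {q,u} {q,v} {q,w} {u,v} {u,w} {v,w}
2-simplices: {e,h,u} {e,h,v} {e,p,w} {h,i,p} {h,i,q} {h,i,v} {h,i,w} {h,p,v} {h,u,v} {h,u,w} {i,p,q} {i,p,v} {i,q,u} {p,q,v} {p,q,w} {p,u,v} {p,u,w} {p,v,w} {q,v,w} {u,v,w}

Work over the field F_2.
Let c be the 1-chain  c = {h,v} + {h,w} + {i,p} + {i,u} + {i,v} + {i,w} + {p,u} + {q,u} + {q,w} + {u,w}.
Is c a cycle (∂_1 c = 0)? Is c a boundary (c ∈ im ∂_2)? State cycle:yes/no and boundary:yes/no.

cycle:yes boundary:yes

n_0=8 n_1=27 n_2=20  [Z2]
∂1: piv[eh,ep,eq,eu,ev,ew,hi] rk=7  ker:hp,hq,hu,hv,hw,ip,iq,iu,iv,iw,pq,pu,pv,pw,qu,qv,qw,uv,uw,vw
∂2: piv[ehu,ehv,epw,hip,hiq,hiv,hiw,hpv,huv,huw,ipq,iqu,pqv,pqw,puv,puw,pvw] rk=17  ker:ipv,qvw,uvw
∂1c = 0
c vs im∂2: reduces to 0 ⇒ boundary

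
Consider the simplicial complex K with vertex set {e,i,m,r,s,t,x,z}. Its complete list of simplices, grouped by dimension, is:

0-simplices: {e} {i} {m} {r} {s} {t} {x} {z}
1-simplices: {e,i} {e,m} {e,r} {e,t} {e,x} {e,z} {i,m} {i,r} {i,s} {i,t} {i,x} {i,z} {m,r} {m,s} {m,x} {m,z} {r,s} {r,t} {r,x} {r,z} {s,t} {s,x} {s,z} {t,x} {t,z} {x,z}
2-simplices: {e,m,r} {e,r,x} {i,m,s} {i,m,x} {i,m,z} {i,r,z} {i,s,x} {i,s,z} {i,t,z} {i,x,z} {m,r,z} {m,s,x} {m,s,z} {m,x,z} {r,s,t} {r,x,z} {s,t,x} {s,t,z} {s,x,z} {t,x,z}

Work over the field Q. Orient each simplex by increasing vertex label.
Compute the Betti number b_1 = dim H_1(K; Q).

b_1=4

n_0=8 n_1=26 n_2=20  [Q]
∂1: piv[ei,em,er,et,ex,ez,is] rk=7  ker:im,ir,it,ix,iz,mr,ms,mx,mz,rs,rt,rx,rz,st,sx,sz,tx,tz,xz
∂2: piv[emr,erx,ims,imx,imz,irz,isx,isz,itz,ixz,mrz,rst,rxz,stx,stz] rk=15  ker:msx,msz,mxz,sxz,txz
b_1=(26−7)−15=4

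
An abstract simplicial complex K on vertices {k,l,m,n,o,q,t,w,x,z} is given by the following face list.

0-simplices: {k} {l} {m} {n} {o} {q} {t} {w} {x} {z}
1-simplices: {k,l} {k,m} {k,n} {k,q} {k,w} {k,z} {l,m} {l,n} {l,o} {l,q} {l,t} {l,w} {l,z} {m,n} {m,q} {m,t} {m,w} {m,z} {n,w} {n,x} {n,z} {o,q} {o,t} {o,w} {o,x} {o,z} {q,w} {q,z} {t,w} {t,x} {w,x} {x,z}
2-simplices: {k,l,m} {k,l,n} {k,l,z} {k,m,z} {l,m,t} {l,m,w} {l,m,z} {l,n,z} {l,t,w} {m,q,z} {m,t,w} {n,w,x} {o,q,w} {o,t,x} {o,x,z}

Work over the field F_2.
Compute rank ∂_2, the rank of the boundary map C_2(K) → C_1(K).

rank∂_2=13

n_0=10 n_1=32 n_2=15  [Z2]
∂1: piv[kl,km,kn,kq,kw,kz,lo,lt,nx] rk=9  ker:lm,ln,lq,lw,lz,mn,mq,mt,mw,mz,nw,nz,oq,ot,ow,ox,oz,qw,qz,tw,tx,wx,xz
∂2: piv[klm,kln,klz,kmz,lmt,lmw,lnz,ltw,mqz,nwx,oqw,otx,oxz] rk=13  ker:lmz,mtw
rk∂_2=13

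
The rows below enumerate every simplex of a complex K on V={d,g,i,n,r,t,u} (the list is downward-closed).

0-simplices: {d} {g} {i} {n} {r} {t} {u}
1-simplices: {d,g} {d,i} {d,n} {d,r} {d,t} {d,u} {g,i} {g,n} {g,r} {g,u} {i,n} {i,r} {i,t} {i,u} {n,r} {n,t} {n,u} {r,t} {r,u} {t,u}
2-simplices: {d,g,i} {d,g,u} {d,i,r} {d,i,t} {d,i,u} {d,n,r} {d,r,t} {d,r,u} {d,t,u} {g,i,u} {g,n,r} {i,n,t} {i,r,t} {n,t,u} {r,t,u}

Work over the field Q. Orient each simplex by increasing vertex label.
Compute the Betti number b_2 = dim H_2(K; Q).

n_0=7 n_1=20 n_2=15  [Q]
∂1: piv[dg,di,dn,dr,dt,du] rk=6  ker:gi,gn,gr,gu,in,ir,it,iu,nr,nt,nu,rt,ru,tu
∂2: piv[dgi,dgu,dir,dit,diu,dnr,drt,dru,dtu,gnr,int,ntu] rk=12  ker:giu,irt,rtu
b_2=(15−12)−0=3

b_2=3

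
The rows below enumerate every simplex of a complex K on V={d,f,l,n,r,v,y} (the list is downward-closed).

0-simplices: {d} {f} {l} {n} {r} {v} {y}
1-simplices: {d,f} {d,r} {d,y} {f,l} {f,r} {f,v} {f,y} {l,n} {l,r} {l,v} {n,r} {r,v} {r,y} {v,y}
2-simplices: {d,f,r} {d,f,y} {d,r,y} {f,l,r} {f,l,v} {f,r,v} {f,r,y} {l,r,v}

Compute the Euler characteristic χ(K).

n_0=7 n_1=14 n_2=8
χ=+7−14+8=1

χ(K)=1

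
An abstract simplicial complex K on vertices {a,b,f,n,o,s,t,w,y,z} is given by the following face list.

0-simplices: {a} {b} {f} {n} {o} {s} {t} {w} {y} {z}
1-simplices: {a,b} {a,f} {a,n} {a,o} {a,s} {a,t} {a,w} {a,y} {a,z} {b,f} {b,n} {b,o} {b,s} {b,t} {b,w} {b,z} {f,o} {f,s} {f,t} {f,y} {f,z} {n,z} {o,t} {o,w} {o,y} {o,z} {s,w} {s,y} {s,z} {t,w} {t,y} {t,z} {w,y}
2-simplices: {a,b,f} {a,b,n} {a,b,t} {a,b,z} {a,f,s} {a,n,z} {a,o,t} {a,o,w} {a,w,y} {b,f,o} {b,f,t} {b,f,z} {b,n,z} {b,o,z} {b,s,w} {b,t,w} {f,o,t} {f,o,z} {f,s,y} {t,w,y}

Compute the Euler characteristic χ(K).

n_0=10 n_1=33 n_2=20
χ=+10−33+20=-3

χ(K)=-3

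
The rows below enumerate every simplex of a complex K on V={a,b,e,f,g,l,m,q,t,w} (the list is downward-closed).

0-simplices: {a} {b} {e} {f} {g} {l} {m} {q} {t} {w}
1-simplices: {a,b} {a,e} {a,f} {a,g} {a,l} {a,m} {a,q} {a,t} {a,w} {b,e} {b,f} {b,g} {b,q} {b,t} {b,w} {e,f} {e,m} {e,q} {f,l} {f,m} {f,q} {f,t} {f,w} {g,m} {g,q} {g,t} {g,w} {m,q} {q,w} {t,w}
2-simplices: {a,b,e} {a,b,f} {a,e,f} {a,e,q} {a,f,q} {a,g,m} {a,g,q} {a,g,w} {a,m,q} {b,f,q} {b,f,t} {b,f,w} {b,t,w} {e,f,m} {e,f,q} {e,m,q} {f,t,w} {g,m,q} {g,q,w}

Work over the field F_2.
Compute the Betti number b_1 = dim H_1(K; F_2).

b_1=5

n_0=10 n_1=30 n_2=19  [Z2]
∂1: piv[ab,ae,af,ag,al,am,aq,at,aw] rk=9  ker:be,bf,bg,bq,bt,bw,ef,em,eq,fl,fm,fq,ft,fw,gm,gq,gt,gw,mq,qw,tw
∂2: piv[abe,abf,aef,aeq,afq,agm,agq,agw,amq,bfq,bft,bfw,btw,efm,emq,gqw] rk=16  ker:efq,ftw,gmq
b_1=(30−9)−16=5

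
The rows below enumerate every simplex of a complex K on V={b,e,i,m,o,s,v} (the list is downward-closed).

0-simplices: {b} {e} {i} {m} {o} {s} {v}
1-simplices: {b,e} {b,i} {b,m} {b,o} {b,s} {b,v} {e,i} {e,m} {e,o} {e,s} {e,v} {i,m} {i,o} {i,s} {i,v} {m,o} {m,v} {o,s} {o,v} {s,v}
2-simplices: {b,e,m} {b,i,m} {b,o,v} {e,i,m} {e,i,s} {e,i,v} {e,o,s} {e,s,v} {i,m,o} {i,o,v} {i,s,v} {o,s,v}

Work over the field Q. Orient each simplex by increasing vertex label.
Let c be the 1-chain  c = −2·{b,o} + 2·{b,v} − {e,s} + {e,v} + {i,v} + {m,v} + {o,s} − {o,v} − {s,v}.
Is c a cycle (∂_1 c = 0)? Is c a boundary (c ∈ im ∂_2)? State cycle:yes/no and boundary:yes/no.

cycle:no boundary:no

n_0=7 n_1=20 n_2=12  [Q]
∂1: piv[be,bi,bm,bo,bs,bv] rk=6  ker:ei,em,eo,es,ev,im,io,is,iv,mo,mv,os,ov,sv
∂2: piv[bem,bim,bov,eim,eis,eiv,eos,esv,imo,iov,osv] rk=11  ker:isv
∂1c = −{i} − {m} − 2·{o} + {s} + 3·{v}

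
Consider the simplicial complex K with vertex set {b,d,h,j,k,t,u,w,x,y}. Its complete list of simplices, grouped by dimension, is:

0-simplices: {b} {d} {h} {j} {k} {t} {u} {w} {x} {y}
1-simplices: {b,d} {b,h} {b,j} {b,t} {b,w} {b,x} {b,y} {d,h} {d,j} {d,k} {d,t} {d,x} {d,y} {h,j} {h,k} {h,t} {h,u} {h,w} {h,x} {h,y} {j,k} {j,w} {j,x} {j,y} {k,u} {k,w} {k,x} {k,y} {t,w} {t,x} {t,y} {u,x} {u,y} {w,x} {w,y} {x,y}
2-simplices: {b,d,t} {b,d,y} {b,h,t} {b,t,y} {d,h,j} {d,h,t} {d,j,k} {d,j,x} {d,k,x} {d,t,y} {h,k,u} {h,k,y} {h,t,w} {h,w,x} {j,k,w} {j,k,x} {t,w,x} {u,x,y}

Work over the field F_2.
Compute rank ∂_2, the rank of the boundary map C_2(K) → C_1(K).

n_0=10 n_1=36 n_2=18  [Z2]
∂1: piv[bd,bh,bj,bt,bw,bx,by,dk,hu] rk=9  ker:dh,dj,dt,dx,dy,hj,hk,ht,hw,hx,hy,jk,jw,jx,jy,ku,kw,kx,ky,tw,tx,ty,ux,uy,wx,wy,xy
∂2: piv[bdt,bdy,bht,bty,dhj,dht,djk,djx,dkx,hku,hky,htw,hwx,jkw,twx,uxy] rk=16  ker:dty,jkx
rk∂_2=16

rank∂_2=16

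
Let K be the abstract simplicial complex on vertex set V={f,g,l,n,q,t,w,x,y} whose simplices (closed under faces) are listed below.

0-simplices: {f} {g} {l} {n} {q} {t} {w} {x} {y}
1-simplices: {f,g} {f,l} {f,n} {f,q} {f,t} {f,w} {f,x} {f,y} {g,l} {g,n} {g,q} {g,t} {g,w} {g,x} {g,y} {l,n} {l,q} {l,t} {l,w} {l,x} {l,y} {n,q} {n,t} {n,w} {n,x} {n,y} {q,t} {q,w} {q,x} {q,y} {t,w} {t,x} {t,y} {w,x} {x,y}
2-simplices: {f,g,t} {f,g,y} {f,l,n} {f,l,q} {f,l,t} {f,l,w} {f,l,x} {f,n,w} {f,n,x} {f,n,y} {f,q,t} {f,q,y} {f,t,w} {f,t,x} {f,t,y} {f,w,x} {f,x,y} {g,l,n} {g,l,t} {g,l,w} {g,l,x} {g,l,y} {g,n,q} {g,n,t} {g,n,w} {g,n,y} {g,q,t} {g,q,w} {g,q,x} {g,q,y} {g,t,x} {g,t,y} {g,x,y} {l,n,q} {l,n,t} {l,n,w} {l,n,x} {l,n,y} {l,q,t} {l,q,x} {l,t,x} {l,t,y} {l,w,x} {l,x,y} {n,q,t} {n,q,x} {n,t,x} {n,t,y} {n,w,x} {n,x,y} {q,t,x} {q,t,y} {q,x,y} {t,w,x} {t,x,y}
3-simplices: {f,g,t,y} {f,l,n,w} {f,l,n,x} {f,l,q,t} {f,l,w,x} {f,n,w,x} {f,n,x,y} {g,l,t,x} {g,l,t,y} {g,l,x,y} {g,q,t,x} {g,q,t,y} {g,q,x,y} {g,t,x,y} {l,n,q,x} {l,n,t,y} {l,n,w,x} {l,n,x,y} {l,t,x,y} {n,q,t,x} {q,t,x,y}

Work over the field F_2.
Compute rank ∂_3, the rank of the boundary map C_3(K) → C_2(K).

n_0=9 n_1=35 n_2=55 n_3=21  [Z2]
∂1: piv[fg,fl,fn,fq,ft,fw,fx,fy] rk=8  ker:gl,gn,gq,gt,gw,gx,gy,ln,lq,lt,lw,lx,ly,nq,nt,nw,nx,ny,qt,qw,qx,qy,tw,tx,ty,wx,xy
∂2: piv[fgt,fgy,fln,flq,flt,flw,flx,fnw,fnx,fny,fqt,fqy,ftw,ftx,fty,fwx,fxy,gln,glt,glw,glx,gly,gnq,gnt,gqt,gqw,gqx] rk=27  ker:gnw,gny,gqy,gtx,gty,gxy,lnq,lnt,lnw,lnx,lny,lqt,lqx,ltx,lty,lwx,lxy,nqt,nqx,ntx,nty,nwx,nxy,qtx,qty,qxy,twx,txy
∂3: piv[fgty,flnw,flnx,flqt,flwx,fnwx,fnxy,gltx,glty,glxy,gqtx,gqty,gqxy,gtxy,lnqx,lnty,lnxy,nqtx] rk=18  ker:lnwx,ltxy,qtxy
rk∂_3=18

rank∂_3=18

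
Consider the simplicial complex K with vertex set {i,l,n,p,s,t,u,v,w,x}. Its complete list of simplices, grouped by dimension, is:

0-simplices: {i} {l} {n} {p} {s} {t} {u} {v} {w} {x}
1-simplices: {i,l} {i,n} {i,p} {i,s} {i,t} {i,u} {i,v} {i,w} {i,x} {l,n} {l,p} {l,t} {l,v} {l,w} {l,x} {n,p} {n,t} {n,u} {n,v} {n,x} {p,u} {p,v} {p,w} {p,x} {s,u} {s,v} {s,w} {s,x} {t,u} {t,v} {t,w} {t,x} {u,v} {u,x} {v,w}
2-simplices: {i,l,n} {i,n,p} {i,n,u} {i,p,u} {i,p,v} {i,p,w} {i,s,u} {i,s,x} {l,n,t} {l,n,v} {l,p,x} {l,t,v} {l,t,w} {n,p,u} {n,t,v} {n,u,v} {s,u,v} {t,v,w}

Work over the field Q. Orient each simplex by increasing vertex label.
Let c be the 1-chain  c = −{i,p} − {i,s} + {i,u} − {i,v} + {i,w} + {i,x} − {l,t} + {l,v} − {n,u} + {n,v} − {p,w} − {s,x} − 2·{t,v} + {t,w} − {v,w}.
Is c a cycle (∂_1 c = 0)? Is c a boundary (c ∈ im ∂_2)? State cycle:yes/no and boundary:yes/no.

cycle:yes boundary:no

n_0=10 n_1=35 n_2=18  [Q]
∂1: piv[il,in,ip,is,it,iu,iv,iw,ix] rk=9  ker:ln,lp,lt,lv,lw,lx,np,nt,nu,nv,nx,pu,pv,pw,px,su,sv,sw,sx,tu,tv,tw,tx,uv,ux,vw
∂2: piv[iln,inp,inu,ipu,ipv,ipw,isu,isx,lnt,lnv,lpx,ltv,ltw,nuv,suv,tvw] rk=16  ker:npu,ntv
∂1c = 0
c vs im∂2: residual ≠ 0 ⇒ not boundary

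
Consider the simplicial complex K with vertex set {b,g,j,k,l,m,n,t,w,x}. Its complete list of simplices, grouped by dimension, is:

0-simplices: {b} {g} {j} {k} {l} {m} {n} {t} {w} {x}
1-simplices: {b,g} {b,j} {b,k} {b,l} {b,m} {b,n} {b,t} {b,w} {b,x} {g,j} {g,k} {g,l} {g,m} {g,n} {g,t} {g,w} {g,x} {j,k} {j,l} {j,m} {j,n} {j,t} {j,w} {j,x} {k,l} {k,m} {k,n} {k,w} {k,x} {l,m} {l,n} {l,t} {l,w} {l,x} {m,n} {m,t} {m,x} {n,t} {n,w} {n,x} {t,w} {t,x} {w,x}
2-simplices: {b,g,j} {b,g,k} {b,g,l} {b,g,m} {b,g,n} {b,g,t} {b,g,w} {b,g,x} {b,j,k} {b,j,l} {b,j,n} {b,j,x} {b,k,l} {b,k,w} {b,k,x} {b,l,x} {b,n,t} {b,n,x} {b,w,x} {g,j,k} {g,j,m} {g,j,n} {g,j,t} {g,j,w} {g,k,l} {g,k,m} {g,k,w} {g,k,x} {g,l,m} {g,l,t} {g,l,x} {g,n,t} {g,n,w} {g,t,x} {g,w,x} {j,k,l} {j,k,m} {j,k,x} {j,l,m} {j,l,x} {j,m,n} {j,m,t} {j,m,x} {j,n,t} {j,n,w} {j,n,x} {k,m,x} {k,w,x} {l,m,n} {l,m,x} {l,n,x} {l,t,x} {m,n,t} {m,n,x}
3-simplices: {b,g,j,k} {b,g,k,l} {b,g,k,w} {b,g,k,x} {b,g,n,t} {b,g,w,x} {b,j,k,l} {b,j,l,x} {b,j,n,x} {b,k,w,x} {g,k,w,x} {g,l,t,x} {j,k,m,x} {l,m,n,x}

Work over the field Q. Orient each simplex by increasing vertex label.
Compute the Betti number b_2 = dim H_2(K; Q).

n_0=10 n_1=43 n_2=54 n_3=14  [Q]
∂1: piv[bg,bj,bk,bl,bm,bn,bt,bw,bx] rk=9  ker:gj,gk,gl,gm,gn,gt,gw,gx,jk,jl,jm,jn,jt,jw,jx,kl,km,kn,kw,kx,lm,ln,lt,lw,lx,mn,mt,mx,nt,nw,nx,tw,tx,wx
∂2: piv[bgj,bgk,bgl,bgm,bgn,bgt,bgw,bgx,bjk,bjl,bjn,bjx,bkl,bkw,bkx,blx,bnt,bnx,bwx,gjm,gjt,gjw,gkm,glm,glt,gnw,gtx,jmn,jmt,jmx,lmn] rk=31  ker:gjk,gjn,gkl,gkw,gkx,glx,gnt,gwx,jkl,jkm,jkx,jlm,jlx,jnt,jnw,jnx,kmx,kwx,lmx,lnx,ltx,mnt,mnx
∂3: piv[bgjk,bgkl,bgkw,bgkx,bgnt,bgwx,bjkl,bjlx,bjnx,bkwx,gltx,jkmx,lmnx] rk=13  ker:gkwx
b_2=(54−31)−13=10

b_2=10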